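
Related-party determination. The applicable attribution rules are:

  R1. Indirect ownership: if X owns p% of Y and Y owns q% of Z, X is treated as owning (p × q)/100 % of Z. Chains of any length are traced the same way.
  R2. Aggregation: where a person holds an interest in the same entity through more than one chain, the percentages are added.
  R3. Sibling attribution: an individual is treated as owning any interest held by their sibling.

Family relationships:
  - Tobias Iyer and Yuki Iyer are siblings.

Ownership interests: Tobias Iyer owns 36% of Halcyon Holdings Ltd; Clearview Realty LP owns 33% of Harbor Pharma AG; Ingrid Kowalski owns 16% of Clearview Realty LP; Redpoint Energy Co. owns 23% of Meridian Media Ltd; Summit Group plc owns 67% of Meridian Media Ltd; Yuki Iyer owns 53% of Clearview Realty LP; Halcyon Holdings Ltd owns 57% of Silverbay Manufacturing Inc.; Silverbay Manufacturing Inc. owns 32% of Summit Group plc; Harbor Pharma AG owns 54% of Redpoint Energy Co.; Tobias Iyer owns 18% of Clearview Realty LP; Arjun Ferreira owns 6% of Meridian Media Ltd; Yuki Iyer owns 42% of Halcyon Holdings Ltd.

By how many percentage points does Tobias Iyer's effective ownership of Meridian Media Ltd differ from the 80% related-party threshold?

By sibling attribution (R3), Tobias Iyer is treated as also owning Yuki Iyer's interest in Halcyon Holdings Ltd, giving 36% + 42% = 78%.
By sibling attribution (R3), Tobias Iyer is treated as also owning Yuki Iyer's interest in Clearview Realty LP, giving 18% + 53% = 71%.
Chain via Halcyon Holdings Ltd → Silverbay Manufacturing Inc. → Summit Group plc (R1): 78% × 57% × 32% × 67% = 9.532224% of Meridian Media Ltd.
Chain via Clearview Realty LP → Harbor Pharma AG → Redpoint Energy Co. (R1): 71% × 33% × 54% × 23% = 2.910006% of Meridian Media Ltd.
Aggregating (R2): 9.532224% + 2.910006% = 12.44223%.
12.44223% falls short of the 80% threshold by 67.55777 percentage points.

67.55777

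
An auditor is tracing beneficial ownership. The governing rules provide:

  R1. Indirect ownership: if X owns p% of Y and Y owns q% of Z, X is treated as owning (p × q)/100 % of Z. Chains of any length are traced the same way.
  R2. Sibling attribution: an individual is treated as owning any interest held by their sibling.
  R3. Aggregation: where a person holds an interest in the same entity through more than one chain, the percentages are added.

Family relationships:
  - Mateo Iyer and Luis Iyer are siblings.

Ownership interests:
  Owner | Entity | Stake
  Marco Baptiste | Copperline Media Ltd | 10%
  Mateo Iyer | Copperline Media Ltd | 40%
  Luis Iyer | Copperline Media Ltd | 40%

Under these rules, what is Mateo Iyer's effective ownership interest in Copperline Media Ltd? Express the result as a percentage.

By sibling attribution (R2), Mateo Iyer is treated as also owning Luis Iyer's interest in Copperline Media Ltd, giving 40% + 40% = 80%.
Direct interest in Copperline Media Ltd: 80%.

80%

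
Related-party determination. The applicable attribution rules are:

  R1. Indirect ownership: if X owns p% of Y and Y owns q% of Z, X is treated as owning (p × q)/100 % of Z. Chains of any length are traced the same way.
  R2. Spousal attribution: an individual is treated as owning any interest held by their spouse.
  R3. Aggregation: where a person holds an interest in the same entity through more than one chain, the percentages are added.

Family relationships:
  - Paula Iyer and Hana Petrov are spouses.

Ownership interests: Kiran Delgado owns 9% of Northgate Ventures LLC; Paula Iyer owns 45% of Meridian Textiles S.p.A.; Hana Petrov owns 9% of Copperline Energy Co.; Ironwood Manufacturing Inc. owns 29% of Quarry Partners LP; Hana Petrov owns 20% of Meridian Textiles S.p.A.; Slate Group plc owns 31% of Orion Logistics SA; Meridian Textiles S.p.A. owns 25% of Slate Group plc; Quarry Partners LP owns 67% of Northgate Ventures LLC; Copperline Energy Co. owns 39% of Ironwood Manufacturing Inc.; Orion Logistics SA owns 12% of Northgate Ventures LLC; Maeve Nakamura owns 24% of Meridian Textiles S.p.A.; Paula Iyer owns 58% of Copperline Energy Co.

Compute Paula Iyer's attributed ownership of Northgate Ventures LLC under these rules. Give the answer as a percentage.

5.681559%

By spousal attribution (R2), Paula Iyer is treated as also owning Hana Petrov's interest in Meridian Textiles S.p.A, giving 45% + 20% = 65%.
By spousal attribution (R2), Paula Iyer is treated as also owning Hana Petrov's interest in Copperline Energy Co, giving 58% + 9% = 67%.
Chain via Meridian Textiles S.p.A. → Slate Group plc → Orion Logistics SA (R1): 65% × 25% × 31% × 12% = 0.6045% of Northgate Ventures LLC.
Chain via Copperline Energy Co. → Ironwood Manufacturing Inc. → Quarry Partners LP (R1): 67% × 39% × 29% × 67% = 5.077059% of Northgate Ventures LLC.
Aggregating (R3): 0.6045% + 5.077059% = 5.681559%.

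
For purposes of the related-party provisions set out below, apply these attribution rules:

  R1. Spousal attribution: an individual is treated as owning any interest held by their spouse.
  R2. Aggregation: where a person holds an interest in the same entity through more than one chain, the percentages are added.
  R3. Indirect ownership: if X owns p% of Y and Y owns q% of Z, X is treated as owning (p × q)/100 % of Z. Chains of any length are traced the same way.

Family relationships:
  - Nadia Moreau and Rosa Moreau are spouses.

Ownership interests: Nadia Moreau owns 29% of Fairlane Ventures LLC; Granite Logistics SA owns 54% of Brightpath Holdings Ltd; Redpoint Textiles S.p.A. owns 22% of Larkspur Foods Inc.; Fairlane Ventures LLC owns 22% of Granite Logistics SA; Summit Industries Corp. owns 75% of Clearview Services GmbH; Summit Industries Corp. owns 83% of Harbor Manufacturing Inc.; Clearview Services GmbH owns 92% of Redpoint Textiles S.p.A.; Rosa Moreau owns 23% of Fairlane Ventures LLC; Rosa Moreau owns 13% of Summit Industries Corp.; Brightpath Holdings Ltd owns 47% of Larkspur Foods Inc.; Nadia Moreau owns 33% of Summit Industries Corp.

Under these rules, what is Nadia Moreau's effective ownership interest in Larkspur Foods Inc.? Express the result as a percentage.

By spousal attribution (R1), Nadia Moreau is treated as also owning Rosa Moreau's interest in Summit Industries Corp, giving 33% + 13% = 46%.
By spousal attribution (R1), Nadia Moreau is treated as also owning Rosa Moreau's interest in Fairlane Ventures LLC, giving 29% + 23% = 52%.
Chain via Summit Industries Corp. → Clearview Services GmbH → Redpoint Textiles S.p.A. (R3): 46% × 75% × 92% × 22% = 6.9828% of Larkspur Foods Inc.
Chain via Fairlane Ventures LLC → Granite Logistics SA → Brightpath Holdings Ltd (R3): 52% × 22% × 54% × 47% = 2.903472% of Larkspur Foods Inc.
Aggregating (R2): 6.9828% + 2.903472% = 9.886272%.

9.886272%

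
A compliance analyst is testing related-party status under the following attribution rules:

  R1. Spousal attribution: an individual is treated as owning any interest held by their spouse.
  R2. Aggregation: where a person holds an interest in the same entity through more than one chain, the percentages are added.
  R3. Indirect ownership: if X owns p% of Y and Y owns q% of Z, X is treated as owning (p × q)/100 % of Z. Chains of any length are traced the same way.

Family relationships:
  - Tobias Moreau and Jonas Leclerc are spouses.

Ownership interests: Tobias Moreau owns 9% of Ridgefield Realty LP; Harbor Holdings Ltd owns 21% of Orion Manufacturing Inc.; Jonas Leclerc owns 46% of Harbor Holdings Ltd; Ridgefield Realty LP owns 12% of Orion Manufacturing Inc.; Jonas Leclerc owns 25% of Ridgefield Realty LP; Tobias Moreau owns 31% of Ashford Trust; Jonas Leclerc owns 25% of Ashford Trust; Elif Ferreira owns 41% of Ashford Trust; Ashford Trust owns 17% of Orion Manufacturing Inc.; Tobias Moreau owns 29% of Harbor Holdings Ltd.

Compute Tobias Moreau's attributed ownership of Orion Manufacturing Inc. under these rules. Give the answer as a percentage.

29.35%

By spousal attribution (R1), Tobias Moreau is treated as also owning Jonas Leclerc's interest in Ridgefield Realty LP, giving 9% + 25% = 34%.
By spousal attribution (R1), Tobias Moreau is treated as also owning Jonas Leclerc's interest in Ashford Trust, giving 31% + 25% = 56%.
By spousal attribution (R1), Tobias Moreau is treated as also owning Jonas Leclerc's interest in Harbor Holdings Ltd, giving 29% + 46% = 75%.
Chain via Ridgefield Realty LP (R3): 34% × 12% = 4.08% of Orion Manufacturing Inc.
Chain via Ashford Trust (R3): 56% × 17% = 9.52% of Orion Manufacturing Inc.
Chain via Harbor Holdings Ltd (R3): 75% × 21% = 15.75% of Orion Manufacturing Inc.
Aggregating (R2): 4.08% + 9.52% + 15.75% = 29.35%.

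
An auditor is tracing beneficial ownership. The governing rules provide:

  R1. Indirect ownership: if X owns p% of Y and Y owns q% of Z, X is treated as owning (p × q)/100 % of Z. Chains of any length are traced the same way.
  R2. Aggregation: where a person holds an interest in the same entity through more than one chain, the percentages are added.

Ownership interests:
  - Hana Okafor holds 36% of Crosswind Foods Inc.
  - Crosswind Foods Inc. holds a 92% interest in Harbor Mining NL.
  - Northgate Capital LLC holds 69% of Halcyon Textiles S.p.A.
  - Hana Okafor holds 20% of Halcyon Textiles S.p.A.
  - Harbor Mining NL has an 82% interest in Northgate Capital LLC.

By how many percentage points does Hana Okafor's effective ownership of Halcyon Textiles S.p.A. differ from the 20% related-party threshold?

Chain via Crosswind Foods Inc. → Harbor Mining NL → Northgate Capital LLC (R1): 36% × 92% × 82% × 69% = 18.739296% of Halcyon Textiles S.p.A.
Direct interest in Halcyon Textiles S.p.A: 20%.
Aggregating (R2): 18.739296% + 20% = 38.739296%.
38.739296% exceeds the 20% threshold by 18.739296 percentage points.

18.739296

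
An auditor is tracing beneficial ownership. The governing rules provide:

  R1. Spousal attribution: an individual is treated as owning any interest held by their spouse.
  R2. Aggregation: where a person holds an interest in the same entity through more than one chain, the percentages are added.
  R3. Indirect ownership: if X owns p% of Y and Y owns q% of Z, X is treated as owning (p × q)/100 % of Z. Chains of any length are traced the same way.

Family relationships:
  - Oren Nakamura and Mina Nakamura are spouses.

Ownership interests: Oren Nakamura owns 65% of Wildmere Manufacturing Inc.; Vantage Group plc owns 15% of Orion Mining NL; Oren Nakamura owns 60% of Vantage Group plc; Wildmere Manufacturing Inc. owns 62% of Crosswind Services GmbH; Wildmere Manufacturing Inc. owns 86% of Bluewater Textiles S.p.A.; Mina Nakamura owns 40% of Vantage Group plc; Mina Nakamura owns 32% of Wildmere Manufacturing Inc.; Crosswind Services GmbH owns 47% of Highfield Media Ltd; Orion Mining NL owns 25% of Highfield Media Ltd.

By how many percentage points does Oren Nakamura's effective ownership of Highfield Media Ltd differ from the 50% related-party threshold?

By spousal attribution (R1), Oren Nakamura is treated as also owning Mina Nakamura's interest in Wildmere Manufacturing Inc, giving 65% + 32% = 97%.
By spousal attribution (R1), Oren Nakamura is treated as also owning Mina Nakamura's interest in Vantage Group plc, giving 60% + 40% = 100%.
Chain via Wildmere Manufacturing Inc. → Crosswind Services GmbH (R3): 97% × 62% × 47% = 28.2658% of Highfield Media Ltd.
Chain via Vantage Group plc → Orion Mining NL (R3): 100% × 15% × 25% = 3.75% of Highfield Media Ltd.
Aggregating (R2): 28.2658% + 3.75% = 32.0158%.
32.0158% falls short of the 50% threshold by 17.9842 percentage points.

17.9842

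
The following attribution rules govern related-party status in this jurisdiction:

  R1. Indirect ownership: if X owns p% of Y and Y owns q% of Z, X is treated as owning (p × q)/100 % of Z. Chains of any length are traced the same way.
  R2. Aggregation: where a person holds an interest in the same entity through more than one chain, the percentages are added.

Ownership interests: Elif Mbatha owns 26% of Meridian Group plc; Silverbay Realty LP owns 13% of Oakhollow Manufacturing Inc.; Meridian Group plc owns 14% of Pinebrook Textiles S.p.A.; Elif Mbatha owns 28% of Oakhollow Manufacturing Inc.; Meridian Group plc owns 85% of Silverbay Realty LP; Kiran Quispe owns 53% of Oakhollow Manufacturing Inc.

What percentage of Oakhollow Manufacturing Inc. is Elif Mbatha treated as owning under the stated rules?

30.873%

Chain via Meridian Group plc → Silverbay Realty LP (R1): 26% × 85% × 13% = 2.873% of Oakhollow Manufacturing Inc.
Direct interest in Oakhollow Manufacturing Inc: 28%.
Aggregating (R2): 2.873% + 28% = 30.873%.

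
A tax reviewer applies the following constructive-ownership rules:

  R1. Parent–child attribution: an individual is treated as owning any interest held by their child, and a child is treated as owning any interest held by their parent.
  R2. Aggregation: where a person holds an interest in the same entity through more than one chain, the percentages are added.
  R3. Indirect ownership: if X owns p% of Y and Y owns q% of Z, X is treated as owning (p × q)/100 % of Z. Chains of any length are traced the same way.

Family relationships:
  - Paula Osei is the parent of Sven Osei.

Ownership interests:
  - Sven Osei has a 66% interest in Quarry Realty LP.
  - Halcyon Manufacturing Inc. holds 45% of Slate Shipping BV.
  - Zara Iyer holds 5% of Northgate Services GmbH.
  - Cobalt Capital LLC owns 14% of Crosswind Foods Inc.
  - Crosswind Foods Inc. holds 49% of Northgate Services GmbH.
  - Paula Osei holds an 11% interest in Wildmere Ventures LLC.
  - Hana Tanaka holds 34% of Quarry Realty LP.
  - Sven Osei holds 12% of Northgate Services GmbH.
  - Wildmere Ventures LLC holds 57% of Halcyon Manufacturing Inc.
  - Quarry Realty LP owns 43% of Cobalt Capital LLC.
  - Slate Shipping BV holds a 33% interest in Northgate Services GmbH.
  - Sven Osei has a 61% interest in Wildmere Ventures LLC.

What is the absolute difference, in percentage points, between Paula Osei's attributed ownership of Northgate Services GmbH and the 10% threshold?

10.041308

By parent–child attribution (R1), Paula Osei is treated as also owning Sven Osei's interest in Wildmere Ventures LLC, giving 11% + 61% = 72%.
By parent–child attribution (R1), Paula Osei is treated as owning Sven Osei's 66% interest in Quarry Realty LP.
By parent–child attribution (R1), Paula Osei is treated as owning Sven Osei's 12% interest in Northgate Services GmbH.
Chain via Wildmere Ventures LLC → Halcyon Manufacturing Inc. → Slate Shipping BV (R3): 72% × 57% × 45% × 33% = 6.09444% of Northgate Services GmbH.
Chain via Quarry Realty LP → Cobalt Capital LLC → Crosswind Foods Inc. (R3): 66% × 43% × 14% × 49% = 1.946868% of Northgate Services GmbH.
Direct interest in Northgate Services GmbH: 12%.
Aggregating (R2): 6.09444% + 1.946868% + 12% = 20.041308%.
20.041308% exceeds the 10% threshold by 10.041308 percentage points.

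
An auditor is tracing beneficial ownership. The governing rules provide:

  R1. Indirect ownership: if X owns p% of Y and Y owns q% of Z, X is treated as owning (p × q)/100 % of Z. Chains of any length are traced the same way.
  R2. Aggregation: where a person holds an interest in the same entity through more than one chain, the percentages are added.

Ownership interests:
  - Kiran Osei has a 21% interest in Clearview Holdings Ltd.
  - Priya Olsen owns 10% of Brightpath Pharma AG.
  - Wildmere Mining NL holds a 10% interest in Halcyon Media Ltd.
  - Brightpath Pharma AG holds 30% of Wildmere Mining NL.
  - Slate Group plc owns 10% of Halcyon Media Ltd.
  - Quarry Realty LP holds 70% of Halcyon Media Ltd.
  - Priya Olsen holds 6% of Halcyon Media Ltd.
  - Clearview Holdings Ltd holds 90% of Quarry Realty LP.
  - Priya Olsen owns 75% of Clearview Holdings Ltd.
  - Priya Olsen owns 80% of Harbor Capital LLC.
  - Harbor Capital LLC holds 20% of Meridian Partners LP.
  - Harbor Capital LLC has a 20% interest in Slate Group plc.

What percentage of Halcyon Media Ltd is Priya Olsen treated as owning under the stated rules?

Chain via Clearview Holdings Ltd → Quarry Realty LP (R1): 75% × 90% × 70% = 47.25% of Halcyon Media Ltd.
Chain via Brightpath Pharma AG → Wildmere Mining NL (R1): 10% × 30% × 10% = 0.3% of Halcyon Media Ltd.
Chain via Harbor Capital LLC → Slate Group plc (R1): 80% × 20% × 10% = 1.6% of Halcyon Media Ltd.
Direct interest in Halcyon Media Ltd: 6%.
Aggregating (R2): 47.25% + 0.3% + 1.6% + 6% = 55.15%.

55.15%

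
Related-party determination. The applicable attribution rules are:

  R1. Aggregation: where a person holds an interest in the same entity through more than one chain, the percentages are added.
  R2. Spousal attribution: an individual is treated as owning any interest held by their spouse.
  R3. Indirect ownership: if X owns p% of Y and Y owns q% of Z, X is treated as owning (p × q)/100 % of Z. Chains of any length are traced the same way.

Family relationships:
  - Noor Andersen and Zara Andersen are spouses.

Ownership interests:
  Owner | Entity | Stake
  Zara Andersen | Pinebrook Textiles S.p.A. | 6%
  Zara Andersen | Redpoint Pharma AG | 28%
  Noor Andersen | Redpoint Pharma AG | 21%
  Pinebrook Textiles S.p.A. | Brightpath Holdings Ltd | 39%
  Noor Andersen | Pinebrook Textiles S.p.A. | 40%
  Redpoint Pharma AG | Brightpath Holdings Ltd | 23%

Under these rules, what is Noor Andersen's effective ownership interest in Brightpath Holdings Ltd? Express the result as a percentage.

29.21%

By spousal attribution (R2), Noor Andersen is treated as also owning Zara Andersen's interest in Redpoint Pharma AG, giving 21% + 28% = 49%.
By spousal attribution (R2), Noor Andersen is treated as also owning Zara Andersen's interest in Pinebrook Textiles S.p.A, giving 40% + 6% = 46%.
Chain via Redpoint Pharma AG (R3): 49% × 23% = 11.27% of Brightpath Holdings Ltd.
Chain via Pinebrook Textiles S.p.A. (R3): 46% × 39% = 17.94% of Brightpath Holdings Ltd.
Aggregating (R1): 11.27% + 17.94% = 29.21%.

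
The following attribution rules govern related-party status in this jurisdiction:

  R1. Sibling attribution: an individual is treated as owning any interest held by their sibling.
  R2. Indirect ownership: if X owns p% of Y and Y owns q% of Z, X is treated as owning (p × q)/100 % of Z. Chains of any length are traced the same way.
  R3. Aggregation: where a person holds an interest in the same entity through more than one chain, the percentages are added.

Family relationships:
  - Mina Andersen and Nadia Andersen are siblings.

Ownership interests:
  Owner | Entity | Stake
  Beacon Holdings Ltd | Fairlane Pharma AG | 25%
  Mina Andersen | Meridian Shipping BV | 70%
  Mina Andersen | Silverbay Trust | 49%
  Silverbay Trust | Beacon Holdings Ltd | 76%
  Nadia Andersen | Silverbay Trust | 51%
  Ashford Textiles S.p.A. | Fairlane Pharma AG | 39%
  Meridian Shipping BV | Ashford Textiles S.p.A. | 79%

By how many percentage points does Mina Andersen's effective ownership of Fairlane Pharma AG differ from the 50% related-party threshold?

9.433

By sibling attribution (R1), Mina Andersen is treated as also owning Nadia Andersen's interest in Silverbay Trust, giving 49% + 51% = 100%.
Chain via Meridian Shipping BV → Ashford Textiles S.p.A. (R2): 70% × 79% × 39% = 21.567% of Fairlane Pharma AG.
Chain via Silverbay Trust → Beacon Holdings Ltd (R2): 100% × 76% × 25% = 19% of Fairlane Pharma AG.
Aggregating (R3): 21.567% + 19% = 40.567%.
40.567% falls short of the 50% threshold by 9.433 percentage points.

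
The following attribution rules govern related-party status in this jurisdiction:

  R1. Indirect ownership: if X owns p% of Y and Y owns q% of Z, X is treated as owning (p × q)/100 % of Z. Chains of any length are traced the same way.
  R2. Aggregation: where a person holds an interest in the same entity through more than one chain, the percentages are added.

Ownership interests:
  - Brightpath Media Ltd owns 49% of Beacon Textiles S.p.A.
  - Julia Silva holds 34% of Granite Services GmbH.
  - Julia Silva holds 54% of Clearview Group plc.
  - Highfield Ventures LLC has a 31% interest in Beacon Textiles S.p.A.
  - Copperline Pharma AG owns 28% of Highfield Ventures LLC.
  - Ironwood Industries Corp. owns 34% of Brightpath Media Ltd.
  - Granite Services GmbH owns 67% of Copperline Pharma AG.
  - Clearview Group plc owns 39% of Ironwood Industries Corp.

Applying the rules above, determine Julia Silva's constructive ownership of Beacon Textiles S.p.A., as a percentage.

Chain via Clearview Group plc → Ironwood Industries Corp. → Brightpath Media Ltd (R1): 54% × 39% × 34% × 49% = 3.508596% of Beacon Textiles S.p.A.
Chain via Granite Services GmbH → Copperline Pharma AG → Highfield Ventures LLC (R1): 34% × 67% × 28% × 31% = 1.977304% of Beacon Textiles S.p.A.
Aggregating (R2): 3.508596% + 1.977304% = 5.4859%.

5.4859%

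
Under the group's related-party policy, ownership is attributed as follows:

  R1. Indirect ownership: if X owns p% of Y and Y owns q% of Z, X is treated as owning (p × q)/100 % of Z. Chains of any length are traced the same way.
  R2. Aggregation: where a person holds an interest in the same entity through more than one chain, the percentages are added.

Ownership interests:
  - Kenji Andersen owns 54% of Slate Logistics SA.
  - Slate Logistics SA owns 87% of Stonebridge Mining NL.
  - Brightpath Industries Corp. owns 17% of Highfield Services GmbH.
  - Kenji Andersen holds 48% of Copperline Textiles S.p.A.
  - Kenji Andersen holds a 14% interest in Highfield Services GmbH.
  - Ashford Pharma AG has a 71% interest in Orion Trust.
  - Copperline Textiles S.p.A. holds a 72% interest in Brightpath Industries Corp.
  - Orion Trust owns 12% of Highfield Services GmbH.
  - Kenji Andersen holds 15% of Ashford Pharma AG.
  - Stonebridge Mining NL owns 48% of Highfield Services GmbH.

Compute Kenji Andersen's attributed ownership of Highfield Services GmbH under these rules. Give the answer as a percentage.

Chain via Ashford Pharma AG → Orion Trust (R1): 15% × 71% × 12% = 1.278% of Highfield Services GmbH.
Chain via Slate Logistics SA → Stonebridge Mining NL (R1): 54% × 87% × 48% = 22.5504% of Highfield Services GmbH.
Chain via Copperline Textiles S.p.A. → Brightpath Industries Corp. (R1): 48% × 72% × 17% = 5.8752% of Highfield Services GmbH.
Direct interest in Highfield Services GmbH: 14%.
Aggregating (R2): 1.278% + 22.5504% + 5.8752% + 14% = 43.7036%.

43.7036%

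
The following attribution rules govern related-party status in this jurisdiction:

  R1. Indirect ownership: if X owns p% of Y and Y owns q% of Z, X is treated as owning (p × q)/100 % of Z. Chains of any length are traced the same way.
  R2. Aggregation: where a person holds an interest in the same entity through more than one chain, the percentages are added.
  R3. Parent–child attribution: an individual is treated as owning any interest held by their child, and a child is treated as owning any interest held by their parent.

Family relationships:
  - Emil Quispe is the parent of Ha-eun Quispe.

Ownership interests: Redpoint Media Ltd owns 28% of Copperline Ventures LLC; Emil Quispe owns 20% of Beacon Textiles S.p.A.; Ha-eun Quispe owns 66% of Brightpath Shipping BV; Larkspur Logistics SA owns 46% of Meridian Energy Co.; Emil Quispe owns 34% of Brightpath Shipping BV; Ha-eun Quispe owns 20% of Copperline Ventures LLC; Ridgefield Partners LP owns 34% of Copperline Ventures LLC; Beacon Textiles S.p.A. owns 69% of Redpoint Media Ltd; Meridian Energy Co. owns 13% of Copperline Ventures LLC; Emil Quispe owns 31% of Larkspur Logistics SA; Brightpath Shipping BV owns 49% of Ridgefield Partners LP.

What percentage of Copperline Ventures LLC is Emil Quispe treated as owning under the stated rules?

42.3778%

By parent–child attribution (R3), Emil Quispe is treated as also owning Ha-eun Quispe's interest in Brightpath Shipping BV, giving 34% + 66% = 100%.
By parent–child attribution (R3), Emil Quispe is treated as owning Ha-eun Quispe's 20% interest in Copperline Ventures LLC.
Chain via Beacon Textiles S.p.A. → Redpoint Media Ltd (R1): 20% × 69% × 28% = 3.864% of Copperline Ventures LLC.
Chain via Brightpath Shipping BV → Ridgefield Partners LP (R1): 100% × 49% × 34% = 16.66% of Copperline Ventures LLC.
Chain via Larkspur Logistics SA → Meridian Energy Co. (R1): 31% × 46% × 13% = 1.8538% of Copperline Ventures LLC.
Direct interest in Copperline Ventures LLC: 20%.
Aggregating (R2): 3.864% + 16.66% + 1.8538% + 20% = 42.3778%.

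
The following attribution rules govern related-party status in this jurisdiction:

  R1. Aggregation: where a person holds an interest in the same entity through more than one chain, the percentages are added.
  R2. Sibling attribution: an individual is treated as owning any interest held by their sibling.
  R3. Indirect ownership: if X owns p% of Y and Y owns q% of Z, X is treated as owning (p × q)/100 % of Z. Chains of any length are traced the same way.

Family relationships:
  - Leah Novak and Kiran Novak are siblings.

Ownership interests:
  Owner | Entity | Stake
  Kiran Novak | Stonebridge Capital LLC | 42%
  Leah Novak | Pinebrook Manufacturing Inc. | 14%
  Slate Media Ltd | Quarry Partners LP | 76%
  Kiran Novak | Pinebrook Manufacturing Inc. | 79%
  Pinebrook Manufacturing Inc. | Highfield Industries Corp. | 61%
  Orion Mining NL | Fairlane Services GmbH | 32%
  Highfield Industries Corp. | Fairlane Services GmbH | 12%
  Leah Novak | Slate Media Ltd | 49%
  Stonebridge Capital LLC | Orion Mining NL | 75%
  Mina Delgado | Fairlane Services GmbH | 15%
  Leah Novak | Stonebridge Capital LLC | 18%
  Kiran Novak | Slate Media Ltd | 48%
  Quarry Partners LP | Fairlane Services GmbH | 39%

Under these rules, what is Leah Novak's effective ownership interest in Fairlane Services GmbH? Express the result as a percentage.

49.9584%

By sibling attribution (R2), Leah Novak is treated as also owning Kiran Novak's interest in Pinebrook Manufacturing Inc, giving 14% + 79% = 93%.
By sibling attribution (R2), Leah Novak is treated as also owning Kiran Novak's interest in Stonebridge Capital LLC, giving 18% + 42% = 60%.
By sibling attribution (R2), Leah Novak is treated as also owning Kiran Novak's interest in Slate Media Ltd, giving 49% + 48% = 97%.
Chain via Pinebrook Manufacturing Inc. → Highfield Industries Corp. (R3): 93% × 61% × 12% = 6.8076% of Fairlane Services GmbH.
Chain via Stonebridge Capital LLC → Orion Mining NL (R3): 60% × 75% × 32% = 14.4% of Fairlane Services GmbH.
Chain via Slate Media Ltd → Quarry Partners LP (R3): 97% × 76% × 39% = 28.7508% of Fairlane Services GmbH.
Aggregating (R1): 6.8076% + 14.4% + 28.7508% = 49.9584%.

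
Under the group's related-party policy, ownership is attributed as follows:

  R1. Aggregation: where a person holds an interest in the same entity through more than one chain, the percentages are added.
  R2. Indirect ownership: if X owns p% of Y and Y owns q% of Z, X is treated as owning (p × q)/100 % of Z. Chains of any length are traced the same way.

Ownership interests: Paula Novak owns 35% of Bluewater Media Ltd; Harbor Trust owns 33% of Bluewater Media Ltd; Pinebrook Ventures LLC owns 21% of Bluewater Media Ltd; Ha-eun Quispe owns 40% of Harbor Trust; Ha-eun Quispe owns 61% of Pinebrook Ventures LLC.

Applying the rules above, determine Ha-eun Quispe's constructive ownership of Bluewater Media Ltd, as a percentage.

Chain via Harbor Trust (R2): 40% × 33% = 13.2% of Bluewater Media Ltd.
Chain via Pinebrook Ventures LLC (R2): 61% × 21% = 12.81% of Bluewater Media Ltd.
Aggregating (R1): 13.2% + 12.81% = 26.01%.

26.01%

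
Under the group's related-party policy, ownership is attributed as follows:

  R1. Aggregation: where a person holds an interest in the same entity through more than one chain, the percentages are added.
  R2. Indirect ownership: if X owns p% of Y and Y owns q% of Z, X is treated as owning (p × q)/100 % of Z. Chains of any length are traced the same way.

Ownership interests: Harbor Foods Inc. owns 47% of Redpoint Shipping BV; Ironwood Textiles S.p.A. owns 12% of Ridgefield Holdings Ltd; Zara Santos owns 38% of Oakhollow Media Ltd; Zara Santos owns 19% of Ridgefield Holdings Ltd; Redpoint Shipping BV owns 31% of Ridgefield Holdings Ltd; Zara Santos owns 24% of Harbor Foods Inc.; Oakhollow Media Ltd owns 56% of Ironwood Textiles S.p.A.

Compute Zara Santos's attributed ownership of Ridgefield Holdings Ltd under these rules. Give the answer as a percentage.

Chain via Oakhollow Media Ltd → Ironwood Textiles S.p.A. (R2): 38% × 56% × 12% = 2.5536% of Ridgefield Holdings Ltd.
Chain via Harbor Foods Inc. → Redpoint Shipping BV (R2): 24% × 47% × 31% = 3.4968% of Ridgefield Holdings Ltd.
Direct interest in Ridgefield Holdings Ltd: 19%.
Aggregating (R1): 2.5536% + 3.4968% + 19% = 25.0504%.

25.0504%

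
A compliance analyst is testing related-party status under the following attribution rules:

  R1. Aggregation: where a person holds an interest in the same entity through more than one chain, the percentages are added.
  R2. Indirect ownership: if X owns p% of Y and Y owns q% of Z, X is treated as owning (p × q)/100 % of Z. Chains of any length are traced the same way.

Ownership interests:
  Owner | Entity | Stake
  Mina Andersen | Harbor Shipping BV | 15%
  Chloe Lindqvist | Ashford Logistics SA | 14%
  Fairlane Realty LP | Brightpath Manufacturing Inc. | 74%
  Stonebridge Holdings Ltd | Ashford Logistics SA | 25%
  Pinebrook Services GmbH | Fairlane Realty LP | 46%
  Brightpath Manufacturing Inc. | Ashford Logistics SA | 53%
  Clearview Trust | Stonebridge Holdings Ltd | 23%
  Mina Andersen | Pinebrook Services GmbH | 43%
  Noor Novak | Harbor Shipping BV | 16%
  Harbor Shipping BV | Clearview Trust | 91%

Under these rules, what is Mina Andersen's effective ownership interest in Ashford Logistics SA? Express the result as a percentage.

8.542591%

Chain via Harbor Shipping BV → Clearview Trust → Stonebridge Holdings Ltd (R2): 15% × 91% × 23% × 25% = 0.784875% of Ashford Logistics SA.
Chain via Pinebrook Services GmbH → Fairlane Realty LP → Brightpath Manufacturing Inc. (R2): 43% × 46% × 74% × 53% = 7.757716% of Ashford Logistics SA.
Aggregating (R1): 0.784875% + 7.757716% = 8.542591%.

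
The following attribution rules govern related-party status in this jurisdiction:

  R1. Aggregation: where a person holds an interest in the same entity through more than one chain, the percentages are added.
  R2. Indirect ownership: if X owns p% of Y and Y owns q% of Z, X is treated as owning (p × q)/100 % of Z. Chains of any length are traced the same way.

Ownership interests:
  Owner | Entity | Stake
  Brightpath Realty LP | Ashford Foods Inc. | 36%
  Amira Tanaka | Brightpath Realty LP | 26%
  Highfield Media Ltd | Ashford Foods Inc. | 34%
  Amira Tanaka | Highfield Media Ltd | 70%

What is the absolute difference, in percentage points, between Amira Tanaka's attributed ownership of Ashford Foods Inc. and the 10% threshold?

23.16

Chain via Brightpath Realty LP (R2): 26% × 36% = 9.36% of Ashford Foods Inc.
Chain via Highfield Media Ltd (R2): 70% × 34% = 23.8% of Ashford Foods Inc.
Aggregating (R1): 9.36% + 23.8% = 33.16%.
33.16% exceeds the 10% threshold by 23.16 percentage points.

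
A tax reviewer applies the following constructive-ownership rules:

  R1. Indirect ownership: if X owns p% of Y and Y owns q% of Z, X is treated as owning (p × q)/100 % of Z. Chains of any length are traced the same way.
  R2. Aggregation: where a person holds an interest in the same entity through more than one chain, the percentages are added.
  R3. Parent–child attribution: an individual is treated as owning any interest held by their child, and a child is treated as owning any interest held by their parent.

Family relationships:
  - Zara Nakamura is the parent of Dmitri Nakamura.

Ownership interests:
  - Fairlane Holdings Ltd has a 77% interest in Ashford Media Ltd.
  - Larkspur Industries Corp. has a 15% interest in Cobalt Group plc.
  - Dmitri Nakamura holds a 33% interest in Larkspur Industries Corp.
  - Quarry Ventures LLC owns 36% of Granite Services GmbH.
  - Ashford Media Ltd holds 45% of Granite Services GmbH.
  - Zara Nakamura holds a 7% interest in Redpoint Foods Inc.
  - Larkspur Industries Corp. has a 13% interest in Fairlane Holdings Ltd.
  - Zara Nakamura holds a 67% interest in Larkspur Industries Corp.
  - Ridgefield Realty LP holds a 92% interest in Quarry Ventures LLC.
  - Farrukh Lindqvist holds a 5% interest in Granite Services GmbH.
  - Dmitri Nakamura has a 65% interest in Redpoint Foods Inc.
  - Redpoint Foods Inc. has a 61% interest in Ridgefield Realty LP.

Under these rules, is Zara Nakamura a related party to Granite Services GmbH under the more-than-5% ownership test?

By parent–child attribution (R3), Zara Nakamura is treated as also owning Dmitri Nakamura's interest in Redpoint Foods Inc, giving 7% + 65% = 72%.
By parent–child attribution (R3), Zara Nakamura is treated as also owning Dmitri Nakamura's interest in Larkspur Industries Corp, giving 67% + 33% = 100%.
Chain via Redpoint Foods Inc. → Ridgefield Realty LP → Quarry Ventures LLC (R1): 72% × 61% × 92% × 36% = 14.546304% of Granite Services GmbH.
Chain via Larkspur Industries Corp. → Fairlane Holdings Ltd → Ashford Media Ltd (R1): 100% × 13% × 77% × 45% = 4.5045% of Granite Services GmbH.
Aggregating (R2): 14.546304% + 4.5045% = 19.050804%.
19.050804% exceeds the 5% threshold, so Zara is a related party to Granite Services GmbH.

Yes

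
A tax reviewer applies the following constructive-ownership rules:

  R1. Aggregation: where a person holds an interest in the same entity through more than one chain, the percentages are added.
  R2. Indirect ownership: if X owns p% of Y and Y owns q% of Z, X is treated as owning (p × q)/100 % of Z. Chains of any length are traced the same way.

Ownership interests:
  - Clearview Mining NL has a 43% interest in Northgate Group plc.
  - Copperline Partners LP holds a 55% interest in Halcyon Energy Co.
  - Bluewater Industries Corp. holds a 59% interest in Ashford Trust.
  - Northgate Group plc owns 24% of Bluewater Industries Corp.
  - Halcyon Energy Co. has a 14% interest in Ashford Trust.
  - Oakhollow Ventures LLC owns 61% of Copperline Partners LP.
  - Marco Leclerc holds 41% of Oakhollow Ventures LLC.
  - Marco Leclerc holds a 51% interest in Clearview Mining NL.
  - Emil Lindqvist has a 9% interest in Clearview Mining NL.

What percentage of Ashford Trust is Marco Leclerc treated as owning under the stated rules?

5.031058%

Chain via Oakhollow Ventures LLC → Copperline Partners LP → Halcyon Energy Co. (R2): 41% × 61% × 55% × 14% = 1.92577% of Ashford Trust.
Chain via Clearview Mining NL → Northgate Group plc → Bluewater Industries Corp. (R2): 51% × 43% × 24% × 59% = 3.105288% of Ashford Trust.
Aggregating (R1): 1.92577% + 3.105288% = 5.031058%.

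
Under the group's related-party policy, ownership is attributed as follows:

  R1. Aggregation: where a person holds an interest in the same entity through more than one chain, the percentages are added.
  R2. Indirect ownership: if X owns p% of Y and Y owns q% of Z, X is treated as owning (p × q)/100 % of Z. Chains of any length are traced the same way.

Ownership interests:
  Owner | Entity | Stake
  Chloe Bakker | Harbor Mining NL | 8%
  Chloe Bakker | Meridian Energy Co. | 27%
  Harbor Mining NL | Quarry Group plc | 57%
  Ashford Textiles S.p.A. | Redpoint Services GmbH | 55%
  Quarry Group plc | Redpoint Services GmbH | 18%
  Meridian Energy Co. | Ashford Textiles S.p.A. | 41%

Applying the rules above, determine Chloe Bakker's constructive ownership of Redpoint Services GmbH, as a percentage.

6.9093%

Chain via Meridian Energy Co. → Ashford Textiles S.p.A. (R2): 27% × 41% × 55% = 6.0885% of Redpoint Services GmbH.
Chain via Harbor Mining NL → Quarry Group plc (R2): 8% × 57% × 18% = 0.8208% of Redpoint Services GmbH.
Aggregating (R1): 6.0885% + 0.8208% = 6.9093%.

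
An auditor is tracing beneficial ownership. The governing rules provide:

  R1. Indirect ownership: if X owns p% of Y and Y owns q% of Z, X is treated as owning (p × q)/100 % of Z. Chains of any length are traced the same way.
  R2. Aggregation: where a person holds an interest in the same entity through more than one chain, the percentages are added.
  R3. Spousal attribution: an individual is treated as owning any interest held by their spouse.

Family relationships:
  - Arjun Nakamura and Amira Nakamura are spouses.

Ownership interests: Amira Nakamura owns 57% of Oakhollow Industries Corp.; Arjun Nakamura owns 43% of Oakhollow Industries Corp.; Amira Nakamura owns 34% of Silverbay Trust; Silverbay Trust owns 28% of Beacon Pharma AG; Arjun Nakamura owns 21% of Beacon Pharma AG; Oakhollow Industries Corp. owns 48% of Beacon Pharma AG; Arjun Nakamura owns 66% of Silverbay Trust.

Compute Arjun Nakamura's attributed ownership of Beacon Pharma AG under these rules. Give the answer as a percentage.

97%

By spousal attribution (R3), Arjun Nakamura is treated as also owning Amira Nakamura's interest in Oakhollow Industries Corp, giving 43% + 57% = 100%.
By spousal attribution (R3), Arjun Nakamura is treated as also owning Amira Nakamura's interest in Silverbay Trust, giving 66% + 34% = 100%.
Chain via Oakhollow Industries Corp. (R1): 100% × 48% = 48% of Beacon Pharma AG.
Chain via Silverbay Trust (R1): 100% × 28% = 28% of Beacon Pharma AG.
Direct interest in Beacon Pharma AG: 21%.
Aggregating (R2): 48% + 28% + 21% = 97%.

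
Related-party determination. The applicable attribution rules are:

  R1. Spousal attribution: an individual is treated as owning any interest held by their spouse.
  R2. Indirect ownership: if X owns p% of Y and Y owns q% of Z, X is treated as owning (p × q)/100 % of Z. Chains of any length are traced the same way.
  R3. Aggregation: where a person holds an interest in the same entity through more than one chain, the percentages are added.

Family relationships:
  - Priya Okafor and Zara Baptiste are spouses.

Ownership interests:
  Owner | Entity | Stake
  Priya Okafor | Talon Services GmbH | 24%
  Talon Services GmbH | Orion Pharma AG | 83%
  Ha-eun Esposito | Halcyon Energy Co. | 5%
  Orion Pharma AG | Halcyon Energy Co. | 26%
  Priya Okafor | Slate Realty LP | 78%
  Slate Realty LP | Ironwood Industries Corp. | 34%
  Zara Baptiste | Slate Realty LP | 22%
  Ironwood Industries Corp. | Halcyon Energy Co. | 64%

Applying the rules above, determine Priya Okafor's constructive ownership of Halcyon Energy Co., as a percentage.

26.9392%

By spousal attribution (R1), Priya Okafor is treated as also owning Zara Baptiste's interest in Slate Realty LP, giving 78% + 22% = 100%.
Chain via Talon Services GmbH → Orion Pharma AG (R2): 24% × 83% × 26% = 5.1792% of Halcyon Energy Co.
Chain via Slate Realty LP → Ironwood Industries Corp. (R2): 100% × 34% × 64% = 21.76% of Halcyon Energy Co.
Aggregating (R3): 5.1792% + 21.76% = 26.9392%.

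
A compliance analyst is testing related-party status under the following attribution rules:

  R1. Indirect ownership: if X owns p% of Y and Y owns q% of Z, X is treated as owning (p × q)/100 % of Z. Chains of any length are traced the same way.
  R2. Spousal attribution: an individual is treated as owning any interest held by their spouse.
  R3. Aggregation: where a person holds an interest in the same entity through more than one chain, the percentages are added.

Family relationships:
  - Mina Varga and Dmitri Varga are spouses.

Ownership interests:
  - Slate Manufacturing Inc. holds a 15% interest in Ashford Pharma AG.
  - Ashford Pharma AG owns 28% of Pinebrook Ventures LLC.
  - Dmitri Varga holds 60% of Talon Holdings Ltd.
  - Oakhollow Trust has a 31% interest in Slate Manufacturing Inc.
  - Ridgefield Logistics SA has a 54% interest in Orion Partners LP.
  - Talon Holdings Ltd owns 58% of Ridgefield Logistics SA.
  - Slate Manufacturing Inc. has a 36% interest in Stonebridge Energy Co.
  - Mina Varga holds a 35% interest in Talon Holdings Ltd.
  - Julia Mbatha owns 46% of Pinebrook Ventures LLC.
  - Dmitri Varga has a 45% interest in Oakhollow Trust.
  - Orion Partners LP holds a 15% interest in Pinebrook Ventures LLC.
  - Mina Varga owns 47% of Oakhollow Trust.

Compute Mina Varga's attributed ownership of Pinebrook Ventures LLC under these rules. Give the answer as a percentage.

By spousal attribution (R2), Mina Varga is treated as also owning Dmitri Varga's interest in Oakhollow Trust, giving 47% + 45% = 92%.
By spousal attribution (R2), Mina Varga is treated as also owning Dmitri Varga's interest in Talon Holdings Ltd, giving 35% + 60% = 95%.
Chain via Oakhollow Trust → Slate Manufacturing Inc. → Ashford Pharma AG (R1): 92% × 31% × 15% × 28% = 1.19784% of Pinebrook Ventures LLC.
Chain via Talon Holdings Ltd → Ridgefield Logistics SA → Orion Partners LP (R1): 95% × 58% × 54% × 15% = 4.4631% of Pinebrook Ventures LLC.
Aggregating (R3): 1.19784% + 4.4631% = 5.66094%.

5.66094%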